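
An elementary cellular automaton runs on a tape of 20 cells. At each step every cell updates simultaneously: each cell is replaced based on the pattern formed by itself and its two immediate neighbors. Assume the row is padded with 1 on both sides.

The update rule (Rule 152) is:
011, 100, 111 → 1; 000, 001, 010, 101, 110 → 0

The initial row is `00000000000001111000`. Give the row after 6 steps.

00100100000000000010

10000000000001110100
01000000000001100010
00100000000001010000
10010000000000001000
01001000000000000100
00100100000000000010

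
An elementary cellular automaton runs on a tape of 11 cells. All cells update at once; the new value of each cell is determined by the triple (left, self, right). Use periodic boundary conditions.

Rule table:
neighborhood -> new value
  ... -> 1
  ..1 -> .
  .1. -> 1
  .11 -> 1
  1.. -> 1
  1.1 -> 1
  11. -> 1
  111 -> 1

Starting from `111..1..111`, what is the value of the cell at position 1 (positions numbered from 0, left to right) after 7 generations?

1

generation 1: 1111.11.111
generation 2: 11111111111
generation 3: 11111111111  (fixed point — unchanged through generation 7)
position 1 holds 1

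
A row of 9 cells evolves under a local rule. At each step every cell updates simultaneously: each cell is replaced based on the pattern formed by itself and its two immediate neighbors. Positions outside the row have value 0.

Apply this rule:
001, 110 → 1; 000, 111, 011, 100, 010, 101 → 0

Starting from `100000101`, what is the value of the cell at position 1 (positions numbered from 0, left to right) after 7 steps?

000001000
000010000
000100000
001000000
010000000
100000000
000000000
position 1 holds 0

0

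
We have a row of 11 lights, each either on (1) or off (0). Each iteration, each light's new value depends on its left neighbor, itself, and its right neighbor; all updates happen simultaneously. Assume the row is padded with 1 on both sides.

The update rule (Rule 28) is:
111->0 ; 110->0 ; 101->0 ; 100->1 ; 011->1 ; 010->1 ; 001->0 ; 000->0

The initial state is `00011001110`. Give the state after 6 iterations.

10010101000
01010101100
01010101010
01010101010  (fixed point — unchanged through iteration 6)

01010101010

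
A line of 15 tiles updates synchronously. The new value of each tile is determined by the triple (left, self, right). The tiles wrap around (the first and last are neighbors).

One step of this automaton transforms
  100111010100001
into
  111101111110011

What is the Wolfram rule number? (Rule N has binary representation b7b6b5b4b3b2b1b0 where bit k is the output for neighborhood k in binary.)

position 4: 111 → 0  (bit 7 = 0)
position 0: 110 → 1  (bit 6 = 1)
position 6: 101 → 1  (bit 5 = 1)
position 1: 100 → 1  (bit 4 = 1)
position 3: 011 → 1  (bit 3 = 1)
position 7: 010 → 1  (bit 2 = 1)
position 2: 001 → 1  (bit 1 = 1)
position 11: 000 → 0  (bit 0 = 0)
bits b7..b0 = 01111110 = 126

126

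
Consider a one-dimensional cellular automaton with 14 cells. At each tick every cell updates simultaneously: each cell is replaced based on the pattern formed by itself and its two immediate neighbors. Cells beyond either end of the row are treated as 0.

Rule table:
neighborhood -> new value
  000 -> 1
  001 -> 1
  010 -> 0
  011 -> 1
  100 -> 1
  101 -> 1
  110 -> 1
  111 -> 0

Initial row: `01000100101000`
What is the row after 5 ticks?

01111000111111

10111011010111
01101111101101
11111000111110
10001111100011
01111000111111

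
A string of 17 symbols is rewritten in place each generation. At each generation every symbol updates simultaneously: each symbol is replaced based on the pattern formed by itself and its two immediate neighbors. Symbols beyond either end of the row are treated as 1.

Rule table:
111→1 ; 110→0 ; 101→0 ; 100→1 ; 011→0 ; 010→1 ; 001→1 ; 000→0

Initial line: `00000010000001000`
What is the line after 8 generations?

generation 1: 10000111000011101
generation 2: 01001010100101000
generation 3: 01111010111101101
generation 4: 00110010011000000
generation 5: 11001111100100001
generation 6: 10110111011110010
generation 7: 00000010001101110
generation 8: 10000111010000100

10000111010000100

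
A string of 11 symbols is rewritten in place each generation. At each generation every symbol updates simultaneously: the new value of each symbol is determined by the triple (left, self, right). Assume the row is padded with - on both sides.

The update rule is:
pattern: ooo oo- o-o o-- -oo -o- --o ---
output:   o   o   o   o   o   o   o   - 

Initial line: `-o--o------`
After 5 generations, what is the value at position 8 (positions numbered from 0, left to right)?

o

oooooo-----
ooooooo----
oooooooo---
ooooooooo--
oooooooooo-
position 8 holds o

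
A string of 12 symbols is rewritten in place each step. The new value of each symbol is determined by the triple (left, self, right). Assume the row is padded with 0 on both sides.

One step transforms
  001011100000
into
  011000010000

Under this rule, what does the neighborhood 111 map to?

0

At position 5 the neighborhood is 111; the next row has 0 there.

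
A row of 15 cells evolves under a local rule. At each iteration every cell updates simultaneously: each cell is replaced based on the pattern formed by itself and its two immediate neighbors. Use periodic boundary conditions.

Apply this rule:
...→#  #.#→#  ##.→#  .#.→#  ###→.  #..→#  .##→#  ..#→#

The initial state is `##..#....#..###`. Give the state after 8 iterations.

##..........###

.############..
##..........###
.############..  (repeats iteration 1; period 2)
iteration 8: ##..........###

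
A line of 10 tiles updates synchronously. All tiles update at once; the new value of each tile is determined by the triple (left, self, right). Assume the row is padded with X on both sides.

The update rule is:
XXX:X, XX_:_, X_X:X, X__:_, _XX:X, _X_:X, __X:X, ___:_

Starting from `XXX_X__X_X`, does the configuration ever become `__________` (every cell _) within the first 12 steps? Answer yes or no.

step 1: XX_XX_XXXX
step 2: X_XX_XXXXX
step 3: _XX_XXXXXX
step 4: XX_XXXXXXX
step 5: X_XXXXXXXX
step 6: _XXXXXXXXX
step 7: XXXXXXXXXX
step 8: XXXXXXXXXX  (fixed point — unchanged through step 12)
step 12 is XXXXXXXXXX, still not uniform _

no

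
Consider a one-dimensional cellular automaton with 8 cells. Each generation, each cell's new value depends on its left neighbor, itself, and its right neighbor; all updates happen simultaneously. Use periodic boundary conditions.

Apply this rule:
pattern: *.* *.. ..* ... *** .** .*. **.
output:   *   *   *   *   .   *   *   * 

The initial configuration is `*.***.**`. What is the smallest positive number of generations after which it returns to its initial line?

2

generation 1: ***.***.
generation 2: *.***.**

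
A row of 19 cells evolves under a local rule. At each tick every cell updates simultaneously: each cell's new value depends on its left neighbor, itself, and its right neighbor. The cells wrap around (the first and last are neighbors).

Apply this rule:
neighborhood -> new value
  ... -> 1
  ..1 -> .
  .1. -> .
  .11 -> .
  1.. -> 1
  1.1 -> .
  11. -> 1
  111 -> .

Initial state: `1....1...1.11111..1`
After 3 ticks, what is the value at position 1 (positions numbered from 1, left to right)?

1

tick 1: 1111..11.......11..
tick 2: ...11..1111111..11.
tick 3: 11..11.......11..11
position 1 holds 1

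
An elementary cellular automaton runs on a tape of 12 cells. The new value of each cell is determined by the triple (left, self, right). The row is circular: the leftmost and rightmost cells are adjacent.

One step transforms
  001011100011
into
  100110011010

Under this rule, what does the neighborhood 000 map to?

At position 8 the neighborhood is 000; the next row has 1 there.

1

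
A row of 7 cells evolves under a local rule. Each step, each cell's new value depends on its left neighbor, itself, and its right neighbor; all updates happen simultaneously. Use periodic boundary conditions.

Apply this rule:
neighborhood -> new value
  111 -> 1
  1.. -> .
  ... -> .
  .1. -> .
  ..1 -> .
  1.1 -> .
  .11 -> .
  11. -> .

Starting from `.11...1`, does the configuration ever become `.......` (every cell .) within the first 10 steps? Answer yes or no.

.......
all cells are . at step 1

yes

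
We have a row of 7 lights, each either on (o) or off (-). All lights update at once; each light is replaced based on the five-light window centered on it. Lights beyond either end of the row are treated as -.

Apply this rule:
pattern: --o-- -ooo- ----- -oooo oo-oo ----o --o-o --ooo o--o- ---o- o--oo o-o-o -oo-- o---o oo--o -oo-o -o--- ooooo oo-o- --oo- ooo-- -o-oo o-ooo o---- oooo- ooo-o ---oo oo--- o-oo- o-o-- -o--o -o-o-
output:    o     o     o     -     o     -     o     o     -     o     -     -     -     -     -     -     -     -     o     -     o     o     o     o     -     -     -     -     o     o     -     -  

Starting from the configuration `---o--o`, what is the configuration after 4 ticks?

tick 1: o-oo--o
tick 2: ooo---o
tick 3: ooo--oo
tick 4: ooo----

ooo----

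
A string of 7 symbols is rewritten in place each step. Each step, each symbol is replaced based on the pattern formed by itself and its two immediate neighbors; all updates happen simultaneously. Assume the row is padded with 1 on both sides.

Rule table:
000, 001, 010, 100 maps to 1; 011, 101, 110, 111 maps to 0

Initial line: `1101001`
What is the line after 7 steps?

step 1: 0001110
step 2: 1110000
step 3: 0001111
step 4: 1110000  (repeats step 2; period 2)
step 7: 0001111

0001111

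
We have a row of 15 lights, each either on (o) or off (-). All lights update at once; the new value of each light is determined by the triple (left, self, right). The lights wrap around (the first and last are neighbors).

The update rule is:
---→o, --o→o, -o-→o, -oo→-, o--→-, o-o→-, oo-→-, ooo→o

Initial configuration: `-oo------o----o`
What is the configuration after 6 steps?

-oo-ooo-o-----o

----oooooo-oooo
-ooo-oooo---oo-
o-o---oo--oo---
o-o-oo---o---oo
--o----ooo-oo-o
-oo-ooo-o-----o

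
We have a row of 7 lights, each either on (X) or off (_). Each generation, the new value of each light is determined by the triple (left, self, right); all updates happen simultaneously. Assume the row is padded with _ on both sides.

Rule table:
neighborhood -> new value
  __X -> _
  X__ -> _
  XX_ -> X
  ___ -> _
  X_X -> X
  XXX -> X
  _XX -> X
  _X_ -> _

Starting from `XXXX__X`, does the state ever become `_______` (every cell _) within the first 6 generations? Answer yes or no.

generation 1: XXXX___
generation 2: XXXX___  (fixed point — unchanged through generation 6)
generation 6 is XXXX___, still not uniform _

no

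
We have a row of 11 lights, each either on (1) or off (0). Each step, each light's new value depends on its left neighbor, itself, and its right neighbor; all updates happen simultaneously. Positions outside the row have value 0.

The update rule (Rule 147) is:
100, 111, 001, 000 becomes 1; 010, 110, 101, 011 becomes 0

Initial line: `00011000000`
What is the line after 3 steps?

11100111111
01011011110
10000001101

10000001101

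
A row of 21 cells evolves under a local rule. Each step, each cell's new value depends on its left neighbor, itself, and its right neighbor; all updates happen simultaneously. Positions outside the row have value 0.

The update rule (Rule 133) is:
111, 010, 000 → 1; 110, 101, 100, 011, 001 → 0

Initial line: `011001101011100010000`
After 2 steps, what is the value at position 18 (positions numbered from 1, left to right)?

0

000000001001001010111
111111101001001010010
position 18 holds 0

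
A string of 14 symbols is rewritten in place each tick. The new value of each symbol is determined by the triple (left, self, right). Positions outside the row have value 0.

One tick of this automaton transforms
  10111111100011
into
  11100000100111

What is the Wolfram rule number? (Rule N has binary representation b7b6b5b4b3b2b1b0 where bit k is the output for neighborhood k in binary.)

position 3: 111 → 0  (bit 7 = 0)
position 8: 110 → 1  (bit 6 = 1)
position 1: 101 → 1  (bit 5 = 1)
position 9: 100 → 0  (bit 4 = 0)
position 2: 011 → 1  (bit 3 = 1)
position 0: 010 → 1  (bit 2 = 1)
position 11: 001 → 1  (bit 1 = 1)
position 10: 000 → 0  (bit 0 = 0)
bits b7..b0 = 01101110 = 110

110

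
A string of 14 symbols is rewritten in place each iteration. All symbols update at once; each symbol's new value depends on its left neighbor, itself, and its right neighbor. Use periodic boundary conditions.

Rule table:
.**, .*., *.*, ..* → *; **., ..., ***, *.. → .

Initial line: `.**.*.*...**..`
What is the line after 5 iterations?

*....**...**.*

**.****..**...
*.**....**...*
.**....**...**
**....**...**.
*....**...**.*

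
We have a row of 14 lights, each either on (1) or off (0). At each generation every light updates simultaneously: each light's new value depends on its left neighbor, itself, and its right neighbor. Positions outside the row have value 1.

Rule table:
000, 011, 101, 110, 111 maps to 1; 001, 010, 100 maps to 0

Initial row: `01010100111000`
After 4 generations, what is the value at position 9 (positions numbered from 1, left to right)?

1

generation 1: 10101000111010
generation 2: 11010010111101
generation 3: 11100001111111
generation 4: 11101101111111
position 9 holds 1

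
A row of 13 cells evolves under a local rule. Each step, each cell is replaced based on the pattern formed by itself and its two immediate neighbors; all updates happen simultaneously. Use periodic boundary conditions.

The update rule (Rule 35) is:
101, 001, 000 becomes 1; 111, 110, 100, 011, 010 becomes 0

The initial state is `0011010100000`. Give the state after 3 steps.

1110100100111

step 1: 1100101001111
step 2: 0001010010000
step 3: 1110100100111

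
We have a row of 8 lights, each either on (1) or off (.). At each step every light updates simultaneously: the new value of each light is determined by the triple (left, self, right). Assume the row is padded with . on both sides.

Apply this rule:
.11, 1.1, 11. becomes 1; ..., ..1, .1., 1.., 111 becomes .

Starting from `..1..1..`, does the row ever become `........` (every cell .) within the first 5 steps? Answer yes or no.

yes

........
all cells are . at step 1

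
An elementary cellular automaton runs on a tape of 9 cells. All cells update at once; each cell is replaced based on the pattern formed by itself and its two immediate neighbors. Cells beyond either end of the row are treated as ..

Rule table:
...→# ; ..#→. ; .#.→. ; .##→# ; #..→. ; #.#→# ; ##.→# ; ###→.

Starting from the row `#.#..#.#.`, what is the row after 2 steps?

...##...#

.#....#..
...##...#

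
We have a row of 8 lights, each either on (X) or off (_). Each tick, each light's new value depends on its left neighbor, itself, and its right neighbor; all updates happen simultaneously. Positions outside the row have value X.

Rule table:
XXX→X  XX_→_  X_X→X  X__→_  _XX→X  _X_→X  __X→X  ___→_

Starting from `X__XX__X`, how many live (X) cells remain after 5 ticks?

__XX__XX
_XX__XXX
XX__XXXX
X__XXXXX
__XXXXXX
count of X: 6

6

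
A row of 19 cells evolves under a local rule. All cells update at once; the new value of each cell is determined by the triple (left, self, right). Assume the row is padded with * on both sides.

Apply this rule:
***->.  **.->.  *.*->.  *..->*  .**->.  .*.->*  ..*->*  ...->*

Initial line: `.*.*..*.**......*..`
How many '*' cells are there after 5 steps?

16

.*.****...*********
.*.....***.........
.******...*********
.......***.........
*******...*********
count of *: 16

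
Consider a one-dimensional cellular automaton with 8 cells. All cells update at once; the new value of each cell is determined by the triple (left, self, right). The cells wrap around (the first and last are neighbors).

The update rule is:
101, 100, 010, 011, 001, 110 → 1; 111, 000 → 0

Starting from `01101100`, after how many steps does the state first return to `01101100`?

step 1: 11111110
step 2: 10000011
step 3: 11000110
step 4: 11101111
step 5: 00111000
step 6: 01101100

6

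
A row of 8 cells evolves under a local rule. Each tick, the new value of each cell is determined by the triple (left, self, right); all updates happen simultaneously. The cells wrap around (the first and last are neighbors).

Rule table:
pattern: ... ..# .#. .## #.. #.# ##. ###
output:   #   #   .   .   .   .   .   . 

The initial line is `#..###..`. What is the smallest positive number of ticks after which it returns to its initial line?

16

..#....#
.#..###.
#..#....
..#..###
.#..#...
#..#..##
..#..#..
##..#..#
...#..#.
###..#..
....#..#
.###..#.
#....#..
..###..#
.#....#.
#..###..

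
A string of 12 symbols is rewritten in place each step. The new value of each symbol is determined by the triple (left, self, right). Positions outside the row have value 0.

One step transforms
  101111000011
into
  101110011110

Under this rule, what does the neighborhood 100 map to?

At position 6 the neighborhood is 100; the next row has 0 there.

0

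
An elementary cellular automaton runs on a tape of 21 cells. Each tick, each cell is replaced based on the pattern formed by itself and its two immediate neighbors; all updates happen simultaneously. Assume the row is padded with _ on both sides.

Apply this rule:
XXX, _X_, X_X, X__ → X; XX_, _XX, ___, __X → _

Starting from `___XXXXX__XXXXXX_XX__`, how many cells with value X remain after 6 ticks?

____XXX_X__XXXX_X__X_
_____X_XXX__XX_XXX_XX
_____XX_X_X___X_X_X__
_______XXXXX__XXXXXX_
________XXX_X__XXXX_X
_________X_XXX__XX_XX
count of X: 8

8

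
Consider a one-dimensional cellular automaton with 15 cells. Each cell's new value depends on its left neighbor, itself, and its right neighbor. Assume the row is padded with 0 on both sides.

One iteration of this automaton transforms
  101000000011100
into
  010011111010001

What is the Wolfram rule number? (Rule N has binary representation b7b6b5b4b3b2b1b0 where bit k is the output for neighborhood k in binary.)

position 11: 111 → 0  (bit 7 = 0)
position 12: 110 → 0  (bit 6 = 0)
position 1: 101 → 1  (bit 5 = 1)
position 3: 100 → 0  (bit 4 = 0)
position 10: 011 → 1  (bit 3 = 1)
position 0: 010 → 0  (bit 2 = 0)
position 9: 001 → 0  (bit 1 = 0)
position 4: 000 → 1  (bit 0 = 1)
bits b7..b0 = 00101001 = 41

41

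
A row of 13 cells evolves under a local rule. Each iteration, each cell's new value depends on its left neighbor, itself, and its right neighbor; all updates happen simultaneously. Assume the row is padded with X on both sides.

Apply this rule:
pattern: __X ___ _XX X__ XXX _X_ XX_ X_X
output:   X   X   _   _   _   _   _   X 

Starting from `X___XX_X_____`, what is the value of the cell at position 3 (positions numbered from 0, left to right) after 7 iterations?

_

__XX__X__XXXX
_X___X__X____
X__XX__X__XXX
__X___X__X___
_X__XX__X__XX
X__X___X__X__
__X__XX__X__X
position 3 holds _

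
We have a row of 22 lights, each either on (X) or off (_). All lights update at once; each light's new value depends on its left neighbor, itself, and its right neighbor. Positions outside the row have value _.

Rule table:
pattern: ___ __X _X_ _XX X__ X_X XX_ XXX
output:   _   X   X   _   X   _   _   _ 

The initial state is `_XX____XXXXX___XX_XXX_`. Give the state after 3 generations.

X__X__X_____X_X______X
XXXXXXXX___XX_XX____XX
________X_X_____X__X__

________X_X_____X__X__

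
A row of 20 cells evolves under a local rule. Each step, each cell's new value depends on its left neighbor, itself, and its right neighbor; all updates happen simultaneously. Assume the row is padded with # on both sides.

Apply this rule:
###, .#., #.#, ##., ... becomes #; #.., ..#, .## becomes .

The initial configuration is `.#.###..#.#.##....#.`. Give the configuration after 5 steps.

step 1: ###.##..####.#.##.##
step 2: ####.#...######.##.#
step 3: ######.#..######.##.
step 4: ########...######.##
step 5: ########.#..######.#

########.#..######.#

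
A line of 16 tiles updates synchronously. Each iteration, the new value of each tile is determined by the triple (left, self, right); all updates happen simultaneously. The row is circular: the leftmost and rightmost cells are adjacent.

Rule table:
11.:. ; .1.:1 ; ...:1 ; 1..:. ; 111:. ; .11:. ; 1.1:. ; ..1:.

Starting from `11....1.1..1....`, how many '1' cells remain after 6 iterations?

iteration 1: ...11.1.1..1.11.
iteration 2: 11....1.1..1....  (repeats iteration 0; period 2)
iteration 6: 11....1.1..1....
count of 1: 5

5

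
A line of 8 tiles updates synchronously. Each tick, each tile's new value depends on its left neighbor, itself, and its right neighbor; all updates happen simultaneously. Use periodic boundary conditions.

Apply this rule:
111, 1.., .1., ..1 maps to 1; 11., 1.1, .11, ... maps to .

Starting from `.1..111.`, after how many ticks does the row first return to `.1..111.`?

1111.1.1
111..1..
.1.11111
.1..111.

4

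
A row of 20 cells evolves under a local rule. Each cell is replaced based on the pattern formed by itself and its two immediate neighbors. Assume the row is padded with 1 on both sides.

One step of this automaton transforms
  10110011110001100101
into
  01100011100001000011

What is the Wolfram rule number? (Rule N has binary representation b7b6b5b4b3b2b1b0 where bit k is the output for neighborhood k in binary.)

168

position 7: 111 → 1  (bit 7 = 1)
position 0: 110 → 0  (bit 6 = 0)
position 1: 101 → 1  (bit 5 = 1)
position 4: 100 → 0  (bit 4 = 0)
position 2: 011 → 1  (bit 3 = 1)
position 17: 010 → 0  (bit 2 = 0)
position 5: 001 → 0  (bit 1 = 0)
position 11: 000 → 0  (bit 0 = 0)
bits b7..b0 = 10101000 = 168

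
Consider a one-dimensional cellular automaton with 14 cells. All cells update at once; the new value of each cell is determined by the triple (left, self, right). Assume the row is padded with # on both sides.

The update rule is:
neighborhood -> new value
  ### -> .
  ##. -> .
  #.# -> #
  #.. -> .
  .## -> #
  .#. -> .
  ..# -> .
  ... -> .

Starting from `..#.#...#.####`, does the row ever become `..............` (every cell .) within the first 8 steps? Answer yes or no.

yes

...#.....##...
.........#....
..............
all cells are . at step 3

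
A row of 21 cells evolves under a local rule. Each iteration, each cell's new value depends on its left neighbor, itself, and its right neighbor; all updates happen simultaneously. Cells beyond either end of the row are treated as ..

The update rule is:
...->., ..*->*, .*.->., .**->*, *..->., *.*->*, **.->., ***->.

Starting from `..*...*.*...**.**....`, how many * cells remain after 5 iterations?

6

.*...*.*...**.**.....
*...*.*...**.**......
...*.*...**.**.......
..*.*...**.**........
.*.*...**.**.........
count of *: 6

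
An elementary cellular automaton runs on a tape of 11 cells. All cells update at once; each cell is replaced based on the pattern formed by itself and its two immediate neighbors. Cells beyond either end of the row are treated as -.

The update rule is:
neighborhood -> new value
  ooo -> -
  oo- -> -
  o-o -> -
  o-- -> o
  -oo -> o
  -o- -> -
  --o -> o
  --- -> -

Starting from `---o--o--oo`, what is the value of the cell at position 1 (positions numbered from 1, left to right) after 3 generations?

generation 1: --o-oo-ooo-
generation 2: -o--o--o--o
generation 3: o-oo-oo-oo-
position 1 holds o

o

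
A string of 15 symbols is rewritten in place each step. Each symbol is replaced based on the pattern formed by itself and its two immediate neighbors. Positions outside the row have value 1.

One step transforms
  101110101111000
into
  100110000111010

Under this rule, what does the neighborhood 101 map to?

At position 1 the neighborhood is 101; the next row has 0 there.

0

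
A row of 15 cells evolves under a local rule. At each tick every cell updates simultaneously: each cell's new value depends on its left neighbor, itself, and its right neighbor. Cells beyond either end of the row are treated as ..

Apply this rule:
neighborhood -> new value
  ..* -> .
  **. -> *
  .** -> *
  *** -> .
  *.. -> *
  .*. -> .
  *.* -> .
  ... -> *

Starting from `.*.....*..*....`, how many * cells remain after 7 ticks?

..****..*..****
*.*..**..*.*..*
...*.***....*..
**...*.****..**
****...*..**.**
*..***..*.**.**
.*.*.**...**.**
count of *: 8

8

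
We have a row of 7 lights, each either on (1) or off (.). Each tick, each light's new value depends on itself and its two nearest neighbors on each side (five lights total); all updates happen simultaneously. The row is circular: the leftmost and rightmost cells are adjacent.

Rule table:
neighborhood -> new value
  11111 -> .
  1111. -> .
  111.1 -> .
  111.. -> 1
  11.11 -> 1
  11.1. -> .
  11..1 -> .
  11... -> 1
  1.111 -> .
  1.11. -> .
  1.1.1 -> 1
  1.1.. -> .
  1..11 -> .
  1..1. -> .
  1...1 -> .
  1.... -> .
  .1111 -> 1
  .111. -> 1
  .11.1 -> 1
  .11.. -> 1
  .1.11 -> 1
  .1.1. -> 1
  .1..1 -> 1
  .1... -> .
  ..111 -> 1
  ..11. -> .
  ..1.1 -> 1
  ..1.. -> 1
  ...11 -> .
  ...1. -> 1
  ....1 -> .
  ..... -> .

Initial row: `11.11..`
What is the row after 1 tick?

.11.1..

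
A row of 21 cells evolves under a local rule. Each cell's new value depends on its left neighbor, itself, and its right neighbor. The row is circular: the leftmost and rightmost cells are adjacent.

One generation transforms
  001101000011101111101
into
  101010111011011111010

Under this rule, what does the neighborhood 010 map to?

At position 5 the neighborhood is 010; the next row has 0 there.

0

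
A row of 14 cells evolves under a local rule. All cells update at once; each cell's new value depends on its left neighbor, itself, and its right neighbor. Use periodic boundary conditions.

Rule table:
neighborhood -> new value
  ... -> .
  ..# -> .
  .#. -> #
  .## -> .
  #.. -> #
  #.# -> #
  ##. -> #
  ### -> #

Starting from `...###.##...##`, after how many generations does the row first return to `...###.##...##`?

14

#...###.##...#
##...###.##...
.##...###.##..
..##...###.##.
...##...###.##
#...##...###.#
##...##...###.
.##...##...###
#.##...##...##
##.##...##...#
###.##...##...
.###.##...##..
..###.##...##.
...###.##...##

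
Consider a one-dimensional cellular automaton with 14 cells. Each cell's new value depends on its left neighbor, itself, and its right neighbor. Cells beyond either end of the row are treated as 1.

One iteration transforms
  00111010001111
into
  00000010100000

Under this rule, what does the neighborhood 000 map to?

1

At position 8 the neighborhood is 000; the next row has 1 there.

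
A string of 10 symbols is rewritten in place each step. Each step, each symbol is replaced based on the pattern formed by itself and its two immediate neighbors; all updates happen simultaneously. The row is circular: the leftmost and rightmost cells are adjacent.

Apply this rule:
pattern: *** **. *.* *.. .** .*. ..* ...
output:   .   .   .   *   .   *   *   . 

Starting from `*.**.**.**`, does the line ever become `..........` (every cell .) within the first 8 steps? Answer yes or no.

yes

..........
all cells are . at step 1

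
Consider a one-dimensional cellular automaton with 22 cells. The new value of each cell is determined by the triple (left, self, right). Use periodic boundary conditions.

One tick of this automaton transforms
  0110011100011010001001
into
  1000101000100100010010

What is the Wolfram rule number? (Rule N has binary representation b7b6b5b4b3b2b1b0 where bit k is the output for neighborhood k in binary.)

162

position 6: 111 → 1  (bit 7 = 1)
position 2: 110 → 0  (bit 6 = 0)
position 0: 101 → 1  (bit 5 = 1)
position 3: 100 → 0  (bit 4 = 0)
position 1: 011 → 0  (bit 3 = 0)
position 14: 010 → 0  (bit 2 = 0)
position 4: 001 → 1  (bit 1 = 1)
position 9: 000 → 0  (bit 0 = 0)
bits b7..b0 = 10100010 = 162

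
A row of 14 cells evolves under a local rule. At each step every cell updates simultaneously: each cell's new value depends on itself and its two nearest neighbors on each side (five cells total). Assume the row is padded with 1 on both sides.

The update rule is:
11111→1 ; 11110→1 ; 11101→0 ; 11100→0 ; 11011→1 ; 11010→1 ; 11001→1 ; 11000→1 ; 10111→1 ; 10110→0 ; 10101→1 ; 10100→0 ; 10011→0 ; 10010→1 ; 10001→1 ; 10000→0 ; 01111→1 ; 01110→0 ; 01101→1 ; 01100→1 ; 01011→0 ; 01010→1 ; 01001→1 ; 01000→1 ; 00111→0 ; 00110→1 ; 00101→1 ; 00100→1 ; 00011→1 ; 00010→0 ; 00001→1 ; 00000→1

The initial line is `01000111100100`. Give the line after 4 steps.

10111011011110
01100101111101
10111101111011
01111011110111

01111011110111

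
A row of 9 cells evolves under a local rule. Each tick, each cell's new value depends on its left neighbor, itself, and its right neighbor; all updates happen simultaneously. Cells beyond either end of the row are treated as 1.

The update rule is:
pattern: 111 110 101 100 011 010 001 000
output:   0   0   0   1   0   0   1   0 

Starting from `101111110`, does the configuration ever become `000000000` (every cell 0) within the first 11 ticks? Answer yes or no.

yes

tick 1: 000000000
all cells are 0 at tick 1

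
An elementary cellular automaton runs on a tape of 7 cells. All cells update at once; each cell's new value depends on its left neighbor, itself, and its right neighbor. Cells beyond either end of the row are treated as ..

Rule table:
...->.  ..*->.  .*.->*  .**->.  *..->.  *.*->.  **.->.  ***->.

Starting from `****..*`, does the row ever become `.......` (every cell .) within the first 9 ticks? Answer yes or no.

......*
......*  (fixed point — unchanged through tick 9)
tick 9 is ......*, still not uniform .

no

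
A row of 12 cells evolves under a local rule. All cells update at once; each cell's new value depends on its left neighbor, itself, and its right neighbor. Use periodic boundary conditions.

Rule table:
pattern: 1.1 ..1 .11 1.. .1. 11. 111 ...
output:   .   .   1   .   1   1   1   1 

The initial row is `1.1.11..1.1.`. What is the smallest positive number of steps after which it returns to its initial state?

1

1.1.11..1.1.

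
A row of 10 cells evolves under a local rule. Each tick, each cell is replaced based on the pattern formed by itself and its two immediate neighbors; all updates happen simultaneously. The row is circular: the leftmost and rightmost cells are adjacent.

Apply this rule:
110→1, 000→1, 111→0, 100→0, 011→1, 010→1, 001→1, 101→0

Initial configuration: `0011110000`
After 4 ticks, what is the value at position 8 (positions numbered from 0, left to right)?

0

tick 1: 1110010111
tick 2: 0010110100
tick 3: 1110110101
tick 4: 0010110101
position 8 holds 0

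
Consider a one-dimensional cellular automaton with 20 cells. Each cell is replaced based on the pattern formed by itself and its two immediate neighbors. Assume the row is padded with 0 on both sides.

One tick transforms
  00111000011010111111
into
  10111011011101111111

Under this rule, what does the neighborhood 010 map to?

At position 12 the neighborhood is 010; the next row has 0 there.

0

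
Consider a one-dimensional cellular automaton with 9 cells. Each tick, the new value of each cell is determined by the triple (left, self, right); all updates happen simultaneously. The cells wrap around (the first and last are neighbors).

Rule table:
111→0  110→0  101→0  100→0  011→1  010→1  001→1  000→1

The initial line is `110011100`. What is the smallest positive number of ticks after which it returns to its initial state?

100110001
001100111
011001100
110011001
000110011
011100110
110001100
100111001
001100011
011001110
110011000
100110011
001100110
111001100
100011001
001110011
011000110
110011100

18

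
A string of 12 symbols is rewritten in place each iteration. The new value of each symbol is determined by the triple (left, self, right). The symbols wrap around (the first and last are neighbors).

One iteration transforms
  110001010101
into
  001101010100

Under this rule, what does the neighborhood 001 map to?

0

At position 4 the neighborhood is 001; the next row has 0 there.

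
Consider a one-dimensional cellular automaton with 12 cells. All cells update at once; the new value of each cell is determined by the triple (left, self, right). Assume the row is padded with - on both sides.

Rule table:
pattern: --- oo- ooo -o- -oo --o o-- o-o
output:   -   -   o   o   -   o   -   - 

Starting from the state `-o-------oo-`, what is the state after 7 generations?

--o---------

oo------o---
-------oo---
------o-----
-----oo-----
----o-------
---oo-------
--o---------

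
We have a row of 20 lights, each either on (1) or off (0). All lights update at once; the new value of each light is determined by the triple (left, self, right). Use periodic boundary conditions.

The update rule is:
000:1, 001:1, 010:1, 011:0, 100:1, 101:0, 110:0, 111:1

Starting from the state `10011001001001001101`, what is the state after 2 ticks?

10011011111111101111

01100111111111110000
10011011111111101111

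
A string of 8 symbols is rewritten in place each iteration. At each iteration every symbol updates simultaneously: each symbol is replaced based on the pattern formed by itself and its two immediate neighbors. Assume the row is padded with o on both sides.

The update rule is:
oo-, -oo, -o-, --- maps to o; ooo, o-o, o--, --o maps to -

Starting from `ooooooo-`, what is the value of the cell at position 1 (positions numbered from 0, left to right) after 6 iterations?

------o-
-oooo-o-
-o--o-o-
-o--o-o-  (fixed point — unchanged through iteration 6)
position 1 holds o

o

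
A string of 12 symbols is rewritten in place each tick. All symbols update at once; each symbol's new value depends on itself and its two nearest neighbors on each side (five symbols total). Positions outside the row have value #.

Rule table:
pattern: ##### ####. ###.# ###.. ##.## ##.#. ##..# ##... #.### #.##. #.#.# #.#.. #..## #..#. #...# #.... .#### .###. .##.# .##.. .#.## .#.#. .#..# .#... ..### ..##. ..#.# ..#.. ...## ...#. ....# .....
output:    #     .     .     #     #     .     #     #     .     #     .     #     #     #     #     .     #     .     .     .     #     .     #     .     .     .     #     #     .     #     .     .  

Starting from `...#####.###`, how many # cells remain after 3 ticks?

6

tick 1: ##..##..#.##
tick 2: .###..####.#
tick 3: #..###.#..#.
count of #: 6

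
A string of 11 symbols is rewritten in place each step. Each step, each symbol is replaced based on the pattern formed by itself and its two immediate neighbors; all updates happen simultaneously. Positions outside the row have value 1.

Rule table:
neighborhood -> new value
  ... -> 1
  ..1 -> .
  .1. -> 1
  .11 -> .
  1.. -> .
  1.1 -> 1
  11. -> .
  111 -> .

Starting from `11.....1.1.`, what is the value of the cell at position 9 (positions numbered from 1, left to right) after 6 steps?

1

...111.1111
.1....1....
11.11.1.11.
..1..111..1
..1........
..1.111111.
position 9 holds 1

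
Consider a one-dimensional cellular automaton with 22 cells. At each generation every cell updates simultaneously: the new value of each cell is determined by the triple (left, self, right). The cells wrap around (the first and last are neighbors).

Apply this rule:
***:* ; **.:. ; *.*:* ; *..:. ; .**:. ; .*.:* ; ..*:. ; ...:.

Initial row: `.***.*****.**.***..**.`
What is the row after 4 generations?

generation 1: ..*.*.***.*..*.*......
generation 2: ..****.*.**..***......
generation 3: ...**.***.....*.......
generation 4: .....*.*......*.......

.....*.*......*.......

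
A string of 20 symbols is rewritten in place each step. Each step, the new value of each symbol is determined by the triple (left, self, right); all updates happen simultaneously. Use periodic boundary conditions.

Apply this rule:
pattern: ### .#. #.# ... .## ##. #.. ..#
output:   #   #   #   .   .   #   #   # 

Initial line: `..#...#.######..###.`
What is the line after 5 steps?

.###.###.#######.###
#.###.###.#######.##
##.###.###.#######.#
###.###.###.#######.
.###.###.###.#######

.###.###.###.#######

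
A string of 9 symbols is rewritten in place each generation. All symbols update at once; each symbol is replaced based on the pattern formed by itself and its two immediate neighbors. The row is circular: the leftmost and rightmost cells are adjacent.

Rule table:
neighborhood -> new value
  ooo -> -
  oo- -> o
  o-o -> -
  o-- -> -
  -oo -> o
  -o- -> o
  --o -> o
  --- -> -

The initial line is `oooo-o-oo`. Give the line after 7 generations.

oo-o-o-o-

generation 1: ---o-o-o-
generation 2: --oo-o-o-
generation 3: -ooo-o-o-
generation 4: oo-o-o-o-
generation 5: oo-o-o-o-  (fixed point — unchanged through generation 7)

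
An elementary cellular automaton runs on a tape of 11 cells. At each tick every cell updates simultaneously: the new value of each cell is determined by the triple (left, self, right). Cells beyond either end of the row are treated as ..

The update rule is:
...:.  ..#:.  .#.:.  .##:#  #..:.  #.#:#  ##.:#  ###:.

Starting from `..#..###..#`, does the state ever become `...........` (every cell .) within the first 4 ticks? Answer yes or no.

tick 1: .....#.#...
tick 2: ......#....
tick 3: ...........
all cells are . at tick 3

yes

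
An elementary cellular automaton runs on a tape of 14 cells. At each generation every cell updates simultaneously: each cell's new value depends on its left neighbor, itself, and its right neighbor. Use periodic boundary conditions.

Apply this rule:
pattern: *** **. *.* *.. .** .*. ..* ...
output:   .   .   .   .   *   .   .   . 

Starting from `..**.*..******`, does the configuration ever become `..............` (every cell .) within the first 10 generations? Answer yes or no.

yes

..*.....*.....
..............
all cells are . at generation 2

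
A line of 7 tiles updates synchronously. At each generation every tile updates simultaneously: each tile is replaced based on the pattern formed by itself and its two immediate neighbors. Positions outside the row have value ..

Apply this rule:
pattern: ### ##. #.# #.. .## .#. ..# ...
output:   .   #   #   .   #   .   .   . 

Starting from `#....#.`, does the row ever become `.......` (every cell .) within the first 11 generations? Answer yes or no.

yes

.......
all cells are . at generation 1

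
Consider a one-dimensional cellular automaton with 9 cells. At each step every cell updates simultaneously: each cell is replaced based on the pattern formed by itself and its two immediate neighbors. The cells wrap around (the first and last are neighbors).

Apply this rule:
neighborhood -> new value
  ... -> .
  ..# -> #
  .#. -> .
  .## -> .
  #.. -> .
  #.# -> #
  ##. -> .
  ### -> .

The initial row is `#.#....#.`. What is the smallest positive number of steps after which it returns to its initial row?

.#....#.#
#....#.#.
....#.#.#
...#.#.#.
..#.#.#..
.#.#.#...
#.#.#....
.#.#....#
#.#....#.

9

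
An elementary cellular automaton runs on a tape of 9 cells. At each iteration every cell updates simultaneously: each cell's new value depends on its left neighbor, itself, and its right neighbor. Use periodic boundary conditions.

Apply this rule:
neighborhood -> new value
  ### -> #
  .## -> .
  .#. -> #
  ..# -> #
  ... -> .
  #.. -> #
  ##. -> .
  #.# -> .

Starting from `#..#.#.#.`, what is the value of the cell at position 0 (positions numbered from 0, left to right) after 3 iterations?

#

iteration 1: ####.#.#.
iteration 2: .##..#.#.
iteration 3: #..###.##
position 0 holds #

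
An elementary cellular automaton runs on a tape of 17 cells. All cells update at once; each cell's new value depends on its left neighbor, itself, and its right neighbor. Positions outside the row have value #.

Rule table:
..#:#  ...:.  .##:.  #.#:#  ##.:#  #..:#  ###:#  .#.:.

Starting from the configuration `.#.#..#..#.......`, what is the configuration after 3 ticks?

###.#.##.##.#.#.#

tick 1: #.#.##.##.#.....#
tick 2: ##.#.##.##.#...#.
tick 3: ###.#.##.##.#.#.#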